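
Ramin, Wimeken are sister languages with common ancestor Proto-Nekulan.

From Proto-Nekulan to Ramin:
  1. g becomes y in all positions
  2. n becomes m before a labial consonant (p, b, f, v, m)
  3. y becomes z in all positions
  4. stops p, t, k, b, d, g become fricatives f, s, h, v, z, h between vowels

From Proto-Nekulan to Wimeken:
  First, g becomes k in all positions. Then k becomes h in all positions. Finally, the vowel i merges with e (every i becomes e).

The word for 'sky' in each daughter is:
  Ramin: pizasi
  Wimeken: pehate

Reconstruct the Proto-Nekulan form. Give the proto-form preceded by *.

Position 3: Ramin has z, Wimeken has h. Taking the neighbouring segments as reconstructed: Ramin z could go back to *d or *g or *z or *y; Wimeken h could go back to *k or *g or *h — the one source consistent with every daughter is *g.
Position 6: Ramin has i, Wimeken has e. Ramin preserves i here (none of its changes turn any other segment into i), so the proto-segment is *i.
This points to *pigati. Verify forward in each daughter:
Ramin: *pigati
  pigati → piyati   [unconditioned shift]
  piyati (rule 2 does not apply)
  piyati → pizati   [unconditioned shift]
  pizati → pizasi   [intervocalic lenition]
  giving Ramin pizasi.
Wimeken: *pigati
  pigati → pikati   [unconditioned shift]
  pikati → pihati   [unconditioned shift]
  pihati → pehate   [vowel merger]
  giving Wimeken pehate.
Only *pigati yields all of Ramin pizasi, Wimeken pehate.

*pigati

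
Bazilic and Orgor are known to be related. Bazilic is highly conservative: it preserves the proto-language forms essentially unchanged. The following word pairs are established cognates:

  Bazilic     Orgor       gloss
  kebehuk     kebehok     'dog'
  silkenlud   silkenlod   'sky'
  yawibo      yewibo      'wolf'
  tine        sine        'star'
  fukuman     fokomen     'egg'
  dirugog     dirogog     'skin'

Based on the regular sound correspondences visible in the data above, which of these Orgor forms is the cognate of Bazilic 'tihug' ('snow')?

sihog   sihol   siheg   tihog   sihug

tine ~ sine — Bazilic t corresponds to Orgor s word-initially before a front vowel.
kebehuk ~ kebehok, silkenlud ~ silkenlod — Bazilic u corresponds to Orgor o after a consonant, before a consonant other than r, m, n, p, b, f, v.
Applying these to Bazilic 'tihug':
  tihug → sihug   (t→s word-initially before a front vowel)
  sihug → sihog   (u→o after a consonant, before a consonant other than r, m, n, p, b, f, v)
So the Orgor cognate is 'sihog'.

sihog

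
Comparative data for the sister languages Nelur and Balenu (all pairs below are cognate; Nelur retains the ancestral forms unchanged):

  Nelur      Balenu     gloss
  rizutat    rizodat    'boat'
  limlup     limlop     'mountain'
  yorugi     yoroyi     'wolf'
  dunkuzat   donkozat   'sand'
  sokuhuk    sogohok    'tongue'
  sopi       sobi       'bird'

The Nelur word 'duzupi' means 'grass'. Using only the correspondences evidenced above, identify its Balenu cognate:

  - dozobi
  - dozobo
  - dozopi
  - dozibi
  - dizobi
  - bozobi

rizutat ~ rizodat, yorugi ~ yoroyi — Nelur u corresponds to Balenu o after a consonant, before a consonant other than r, m, n, p, b, f, v.
limlup ~ limlop — Nelur u corresponds to Balenu o after a consonant, before a labial obstruent.
sopi ~ sobi — Nelur p corresponds to Balenu b between vowels (before a front vowel).
Applying these to Nelur 'duzupi':
  duzupi → dozupi   (u→o after a consonant, before a consonant other than r, m, n, p, b, f, v)
  dozupi → dozopi   (u→o after a consonant, before a labial obstruent)
  dozopi → dozobi   (p→b between vowels (before a front vowel))
So the Balenu cognate is 'dozobi'.

dozobi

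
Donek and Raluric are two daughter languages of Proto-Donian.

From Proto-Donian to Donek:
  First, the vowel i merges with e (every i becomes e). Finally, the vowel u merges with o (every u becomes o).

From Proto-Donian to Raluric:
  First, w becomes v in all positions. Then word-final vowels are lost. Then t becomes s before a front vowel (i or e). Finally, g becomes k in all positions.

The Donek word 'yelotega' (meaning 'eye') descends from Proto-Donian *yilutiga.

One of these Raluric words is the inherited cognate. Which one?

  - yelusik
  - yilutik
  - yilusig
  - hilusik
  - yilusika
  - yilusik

Raluric: *yilutiga > yilutig > yilusig > yilusik  (by apocope, palatalisation, unconditioned shift)
Only 'yilusik' matches the regular Raluric development of *yilutiga.

yilusik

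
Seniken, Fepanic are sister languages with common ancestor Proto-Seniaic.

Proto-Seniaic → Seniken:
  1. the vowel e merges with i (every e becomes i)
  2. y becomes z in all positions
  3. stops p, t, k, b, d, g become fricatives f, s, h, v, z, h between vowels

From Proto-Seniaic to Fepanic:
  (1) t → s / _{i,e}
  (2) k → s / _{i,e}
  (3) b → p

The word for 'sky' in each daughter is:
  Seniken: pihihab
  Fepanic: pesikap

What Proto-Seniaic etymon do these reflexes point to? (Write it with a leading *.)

*pekikab

Position 3: Seniken has h, Fepanic has s. Taking the neighbouring segments as reconstructed: Seniken h could go back to *k or *g or *h; Fepanic s could go back to *t or *k or *s — the one source consistent with every daughter is *k.
Position 5: Seniken has h, Fepanic has k. Fepanic preserves k here (none of its changes turn any other segment into k), so the proto-segment is *k.
Verify the candidate proto-form against each daughter:
Seniken: *pekikab > pikikab > pihihab  (by vowel merger, intervocalic lenition)
Fepanic: start from *pekikab.
  rule 1: no change — pekikab
  rule 2 (palatalisation): pekikab → pesikab
  rule 3 (unconditioned shift): pesikab → pesikap
  ⇒ Fepanic pesikap
Only *pekikab yields all of Seniken pihihab, Fepanic pesikap.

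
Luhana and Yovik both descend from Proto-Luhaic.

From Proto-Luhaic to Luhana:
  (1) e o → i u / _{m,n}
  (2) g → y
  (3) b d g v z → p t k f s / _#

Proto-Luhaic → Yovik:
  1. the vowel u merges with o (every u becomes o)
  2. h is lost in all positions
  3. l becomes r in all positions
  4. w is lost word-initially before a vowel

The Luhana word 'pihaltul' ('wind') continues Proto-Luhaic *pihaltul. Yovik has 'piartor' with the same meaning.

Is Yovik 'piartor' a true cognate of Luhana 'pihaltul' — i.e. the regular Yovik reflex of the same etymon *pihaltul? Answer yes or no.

yes

Derive the expected Yovik reflex of *pihaltul:
Yovik: *pihaltul > pihaltol > pialtol > piartor  (by vowel merger, h-loss, unconditioned shift)
Yovik 'piartor' matches the regular reflex exactly, so the pair is cognate.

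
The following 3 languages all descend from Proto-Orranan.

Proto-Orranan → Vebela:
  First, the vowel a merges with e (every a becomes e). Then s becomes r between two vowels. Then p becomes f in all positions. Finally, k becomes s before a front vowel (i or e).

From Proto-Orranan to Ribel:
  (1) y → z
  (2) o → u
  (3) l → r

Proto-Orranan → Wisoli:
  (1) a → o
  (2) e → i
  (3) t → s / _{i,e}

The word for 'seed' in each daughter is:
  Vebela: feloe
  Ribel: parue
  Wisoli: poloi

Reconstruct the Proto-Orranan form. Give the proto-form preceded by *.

*paloe

Position 3: Vebela has l, Ribel has r, Wisoli has l. Vebela preserves l here (none of its changes turn any other segment into l), so the proto-segment is *l.
Position 1: Vebela has f, Ribel has p, Wisoli has p. Ribel preserves p here (none of its changes turn any other segment into p), so the proto-segment is *p.
This points to *paloe. Verify forward in each daughter:
Vebela: *paloe
  paloe → peloe   [vowel merger]
  peloe (rule 2 does not apply)
  peloe → feloe   [unconditioned shift]
  feloe (rule 4 does not apply)
  giving Vebela feloe.
Ribel: start from *paloe.
  rule 1: no change — paloe
  rule 2 (vowel merger): paloe → palue
  rule 3 (unconditioned shift): palue → parue
  ⇒ Ribel parue
Wisoli: *paloe
  paloe → poloe   [vowel merger]
  poloe → poloi   [vowel merger]
  poloi (rule 3 does not apply)
  giving Wisoli poloi.
*paloe is the unique common source.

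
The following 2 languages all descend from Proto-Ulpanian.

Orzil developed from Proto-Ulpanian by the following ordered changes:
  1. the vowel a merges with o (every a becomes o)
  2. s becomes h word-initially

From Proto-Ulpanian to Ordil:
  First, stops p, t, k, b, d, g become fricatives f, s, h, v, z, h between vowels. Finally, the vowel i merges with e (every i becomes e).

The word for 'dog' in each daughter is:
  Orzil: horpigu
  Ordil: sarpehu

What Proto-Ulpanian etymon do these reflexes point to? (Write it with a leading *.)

Position 5: Orzil has i, Ordil has e. Orzil preserves i here (none of its changes turn any other segment into i), so the proto-segment is *i.
Position 2: Orzil has o, Ordil has a. Ordil preserves a here (none of its changes turn any other segment into a), so the proto-segment is *a.
Position 1: Orzil has h, Ordil has s. Taking the neighbouring segments as reconstructed: Orzil h could go back to *s or *h; Ordil s can only go back to *s — the one source consistent with every daughter is *s.
Verify the candidate proto-form against each daughter:
Orzil: start from *sarpigu.
  rule 1 (vowel merger): sarpigu → sorpigu
  rule 2 (debuccalisation): sorpigu → horpigu
  ⇒ Orzil horpigu
Ordil: *sarpigu > sarpihu > sarpehu  (by intervocalic lenition, vowel merger)
No other proto-form is consistent with every reflex, so the reconstruction is *sarpigu.

*sarpigu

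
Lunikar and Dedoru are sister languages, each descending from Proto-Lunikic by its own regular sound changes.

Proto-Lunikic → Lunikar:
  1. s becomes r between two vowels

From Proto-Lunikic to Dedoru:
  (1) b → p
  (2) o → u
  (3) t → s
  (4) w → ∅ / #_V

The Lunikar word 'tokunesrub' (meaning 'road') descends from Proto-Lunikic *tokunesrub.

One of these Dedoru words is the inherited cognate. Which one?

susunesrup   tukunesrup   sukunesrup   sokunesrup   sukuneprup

sukunesrup

Dedoru: start from *tokunesrub.
  rule 1 (unconditioned shift): tokunesrub → tokunesrup
  rule 2 (vowel merger): tokunesrup → tukunesrup
  rule 3 (unconditioned shift): tukunesrup → sukunesrup
  rule 4: no change — sukunesrup
  ⇒ Dedoru sukunesrup
Among the options, 'sukunesrup' alone shows every Dedoru change applied in order.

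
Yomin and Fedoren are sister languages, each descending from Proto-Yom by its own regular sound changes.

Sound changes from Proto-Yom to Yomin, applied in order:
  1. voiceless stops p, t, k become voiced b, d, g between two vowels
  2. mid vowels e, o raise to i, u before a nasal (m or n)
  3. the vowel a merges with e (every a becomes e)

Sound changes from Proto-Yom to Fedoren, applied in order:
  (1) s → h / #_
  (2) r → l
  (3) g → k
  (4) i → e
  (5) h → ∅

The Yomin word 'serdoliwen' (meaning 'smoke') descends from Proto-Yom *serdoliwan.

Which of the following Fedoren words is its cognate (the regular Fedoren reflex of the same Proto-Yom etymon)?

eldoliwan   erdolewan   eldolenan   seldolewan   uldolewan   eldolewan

eldolewan

Fedoren: *serdoliwan > herdoliwan > heldoliwan > heldolewan > eldolewan  (by debuccalisation, unconditioned shift, vowel merger, h-loss)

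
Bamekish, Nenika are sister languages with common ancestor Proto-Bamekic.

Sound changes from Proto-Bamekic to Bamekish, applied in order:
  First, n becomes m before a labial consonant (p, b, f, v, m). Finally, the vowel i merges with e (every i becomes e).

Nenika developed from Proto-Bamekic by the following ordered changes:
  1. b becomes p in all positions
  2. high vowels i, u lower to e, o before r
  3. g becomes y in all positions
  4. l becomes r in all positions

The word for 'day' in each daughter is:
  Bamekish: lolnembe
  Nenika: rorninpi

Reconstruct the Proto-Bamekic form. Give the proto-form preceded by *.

Position 7: Bamekish has b, Nenika has p. Bamekish preserves b here (none of its changes turn any other segment into b), so the proto-segment is *b.
Position 3: Bamekish has l, Nenika has r. Bamekish preserves l here (none of its changes turn any other segment into l), so the proto-segment is *l.
Position 6: Bamekish has m, Nenika has n. Nenika preserves n here (none of its changes turn any other segment into n), so the proto-segment is *n.
This points to *lolninbi. Verify forward in each daughter:
Bamekish: *lolninbi > lolnimbi > lolnembe  (by nasal place assimilation, vowel merger)
Nenika: *lolninbi > lolninpi > rorninpi  (by unconditioned shift, unconditioned shift)
Only *lolninbi yields all of Bamekish lolnembe, Nenika rorninpi.

*lolninbi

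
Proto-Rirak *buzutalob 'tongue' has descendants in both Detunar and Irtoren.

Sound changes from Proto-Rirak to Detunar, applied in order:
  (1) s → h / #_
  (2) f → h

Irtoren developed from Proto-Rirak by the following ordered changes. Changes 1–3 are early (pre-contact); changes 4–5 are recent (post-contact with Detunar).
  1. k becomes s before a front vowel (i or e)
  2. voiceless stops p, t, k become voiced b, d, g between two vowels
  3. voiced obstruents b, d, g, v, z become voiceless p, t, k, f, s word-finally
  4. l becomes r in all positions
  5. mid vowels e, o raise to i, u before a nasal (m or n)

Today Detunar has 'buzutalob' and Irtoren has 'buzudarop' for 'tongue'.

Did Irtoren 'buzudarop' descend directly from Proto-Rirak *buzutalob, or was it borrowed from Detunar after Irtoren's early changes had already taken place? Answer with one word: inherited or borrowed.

inherited

If inherited, *buzutalob would pass through all of Irtoren's changes:
Irtoren: *buzutalob
  buzutalob (rule 1 does not apply)
  buzutalob → buzudalob   [intervocalic voicing]
  buzudalob → buzudalop   [final devoicing]
  buzudalop → buzudarop   [unconditioned shift]
  buzudarop (rule 5 does not apply)
  giving Irtoren buzudarop.
If borrowed from Detunar 'buzutalob' after the early changes, it would undergo only the recent ones:
  rule 4 (unconditioned shift): buzutalob → buzutarob
  rule 5 (pre-nasal raising): no change (buzutarob)
  ⇒ as a loan: buzutarob
Irtoren 'buzudarop' matches the inherited outcome exactly, so it is an inherited cognate, not a loan.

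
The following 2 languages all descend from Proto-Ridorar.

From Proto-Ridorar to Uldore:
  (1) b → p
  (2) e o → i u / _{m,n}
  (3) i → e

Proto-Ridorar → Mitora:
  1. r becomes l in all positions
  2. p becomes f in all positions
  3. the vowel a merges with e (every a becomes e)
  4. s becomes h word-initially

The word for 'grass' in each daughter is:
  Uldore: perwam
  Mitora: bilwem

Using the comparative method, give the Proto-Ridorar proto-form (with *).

Position 3: Uldore has r, Mitora has l. Uldore preserves r here (none of its changes turn any other segment into r), so the proto-segment is *r.
Position 1: Uldore has p, Mitora has b. Mitora preserves b here (none of its changes turn any other segment into b), so the proto-segment is *b.
This points to *birwam. Verify forward in each daughter:
Uldore: start from *birwam.
  rule 1 (unconditioned shift): birwam → pirwam
  rule 2: no change — pirwam
  rule 3 (vowel merger): pirwam → perwam
  ⇒ Uldore perwam
Mitora: *birwam
  birwam → bilwam   [unconditioned shift]
  bilwam (rule 2 does not apply)
  bilwam → bilwem   [vowel merger]
  bilwem (rule 4 does not apply)
  giving Mitora bilwem.
No other proto-form is consistent with every reflex, so the reconstruction is *birwam.

*birwam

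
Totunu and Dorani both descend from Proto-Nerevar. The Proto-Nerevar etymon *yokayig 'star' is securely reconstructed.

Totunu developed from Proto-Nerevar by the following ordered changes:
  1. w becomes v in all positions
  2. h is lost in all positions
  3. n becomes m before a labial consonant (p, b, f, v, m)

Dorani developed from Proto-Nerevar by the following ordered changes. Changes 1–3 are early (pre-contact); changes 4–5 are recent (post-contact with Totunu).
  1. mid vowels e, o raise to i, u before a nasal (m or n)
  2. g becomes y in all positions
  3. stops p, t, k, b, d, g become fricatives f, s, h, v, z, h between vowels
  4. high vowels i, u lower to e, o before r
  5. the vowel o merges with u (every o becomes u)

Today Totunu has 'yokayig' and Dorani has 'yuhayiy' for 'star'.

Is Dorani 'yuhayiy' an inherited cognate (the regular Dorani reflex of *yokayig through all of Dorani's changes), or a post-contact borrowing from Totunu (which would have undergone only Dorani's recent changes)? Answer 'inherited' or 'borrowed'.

If inherited, *yokayig would pass through all of Dorani's changes:
Dorani: start from *yokayig.
  rule 1: no change — yokayig
  rule 2 (unconditioned shift): yokayig → yokayiy
  rule 3 (intervocalic lenition): yokayiy → yohayiy
  rule 4: no change — yohayiy
  rule 5 (vowel merger): yohayiy → yuhayiy
  ⇒ Dorani yuhayiy
If borrowed from Totunu 'yokayig' after the early changes, it would undergo only the recent ones:
  rule 4 (pre-rhotic lowering): no change (yokayig)
  rule 5 (vowel merger): yokayig → yukayig
  ⇒ as a loan: yukayig
Dorani 'yuhayiy' matches the inherited outcome exactly, so it is an inherited cognate, not a loan.

inherited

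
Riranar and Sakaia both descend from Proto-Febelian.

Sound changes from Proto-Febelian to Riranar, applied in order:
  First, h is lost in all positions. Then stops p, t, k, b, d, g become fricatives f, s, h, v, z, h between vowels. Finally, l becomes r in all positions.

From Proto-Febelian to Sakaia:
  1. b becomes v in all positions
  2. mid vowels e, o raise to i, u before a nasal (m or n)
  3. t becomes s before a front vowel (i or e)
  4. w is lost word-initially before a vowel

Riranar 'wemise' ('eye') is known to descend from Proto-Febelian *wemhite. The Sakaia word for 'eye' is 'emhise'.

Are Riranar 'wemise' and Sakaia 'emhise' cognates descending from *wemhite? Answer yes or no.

no

Derive the expected Sakaia reflex of *wemhite:
Sakaia: *wemhite
  wemhite (rule 1 does not apply)
  wemhite → wimhite   [pre-nasal raising]
  wimhite → wimhise   [palatalisation]
  wimhise → imhise   [glide loss]
  giving Sakaia imhise.
The regular Sakaia reflex would be 'imhise', but the attested form is 'emhise'. The correspondence is irregular, so they are not cognates (the Sakaia form has a different source).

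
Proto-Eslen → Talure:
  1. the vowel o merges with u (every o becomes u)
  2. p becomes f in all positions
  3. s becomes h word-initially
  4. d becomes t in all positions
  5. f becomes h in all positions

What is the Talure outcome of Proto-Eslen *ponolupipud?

hunuluhihut

Talure: start from *ponolupipud.
  rule 1 (vowel merger): ponolupipud → punulupipud
  rule 2 (unconditioned shift): punulupipud → funulufifud
  rule 3: no change — funulufifud
  rule 4 (unconditioned shift): funulufifud → funulufifut
  rule 5 (unconditioned shift): funulufifut → hunuluhihut
  ⇒ Talure hunuluhihut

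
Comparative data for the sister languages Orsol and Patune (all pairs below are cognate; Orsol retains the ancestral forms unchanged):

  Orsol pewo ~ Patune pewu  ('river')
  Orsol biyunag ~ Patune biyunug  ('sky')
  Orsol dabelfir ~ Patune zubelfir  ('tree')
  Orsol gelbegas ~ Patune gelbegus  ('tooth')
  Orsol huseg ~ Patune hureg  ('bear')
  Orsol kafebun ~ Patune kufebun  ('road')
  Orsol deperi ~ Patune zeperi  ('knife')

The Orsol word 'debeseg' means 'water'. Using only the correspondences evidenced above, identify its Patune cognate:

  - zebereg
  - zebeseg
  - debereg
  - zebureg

zebereg

deperi ~ zeperi — Orsol d corresponds to Patune z word-initially before a front vowel.
huseg ~ hureg — Orsol s corresponds to Patune r between vowels (before a front vowel).
Applying these to Orsol 'debeseg':
  debeseg → zebeseg   (d→z word-initially before a front vowel)
  zebeseg → zebereg   (s→r between vowels (before a front vowel))
So the Patune cognate is 'zebereg'.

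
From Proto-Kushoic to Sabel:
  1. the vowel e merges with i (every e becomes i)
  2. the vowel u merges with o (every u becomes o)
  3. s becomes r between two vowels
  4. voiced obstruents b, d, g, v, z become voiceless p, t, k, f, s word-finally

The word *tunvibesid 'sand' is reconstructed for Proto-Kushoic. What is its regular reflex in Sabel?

tonvibirit

Sabel: *tunvibesid
  tunvibesid → tunvibisid   [vowel merger]
  tunvibisid → tonvibisid   [vowel merger]
  tonvibisid → tonvibirid   [rhotacism]
  tonvibirid → tonvibirit   [final devoicing]
  giving Sabel tonvibirit.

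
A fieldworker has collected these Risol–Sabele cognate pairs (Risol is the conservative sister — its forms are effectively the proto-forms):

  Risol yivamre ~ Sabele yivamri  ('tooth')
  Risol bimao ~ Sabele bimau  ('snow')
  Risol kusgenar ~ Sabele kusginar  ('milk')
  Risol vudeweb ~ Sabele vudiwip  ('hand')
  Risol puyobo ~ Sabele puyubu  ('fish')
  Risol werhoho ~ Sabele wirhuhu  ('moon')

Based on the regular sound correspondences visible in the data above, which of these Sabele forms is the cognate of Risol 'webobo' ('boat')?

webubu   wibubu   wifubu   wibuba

wibubu

vudeweb ~ vudiwip — Risol e corresponds to Sabele i after a consonant, before a labial obstruent.
puyobo ~ puyubu — Risol o corresponds to Sabele u after a consonant, before a labial obstruent.
puyobo ~ puyubu, werhoho ~ wirhuhu — Risol o corresponds to Sabele u word-finally.
Applying these to Risol 'webobo':
  webobo → wibobo   (e→i after a consonant, before a labial obstruent)
  wibobo → wibubo   (o→u after a consonant, before a labial obstruent)
  wibubo → wibubu   (o→u word-finally)
So the Sabele cognate is 'wibubu'.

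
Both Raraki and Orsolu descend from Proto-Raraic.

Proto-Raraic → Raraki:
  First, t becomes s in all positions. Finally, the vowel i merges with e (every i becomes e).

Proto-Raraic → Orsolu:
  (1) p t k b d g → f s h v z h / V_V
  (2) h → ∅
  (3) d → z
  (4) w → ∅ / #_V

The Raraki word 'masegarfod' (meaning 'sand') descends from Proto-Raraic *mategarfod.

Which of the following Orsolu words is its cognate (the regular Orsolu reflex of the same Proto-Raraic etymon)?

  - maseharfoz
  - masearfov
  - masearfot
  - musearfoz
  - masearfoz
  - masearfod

Orsolu: *mategarfod
  mategarfod → maseharfod   [intervocalic lenition]
  maseharfod → masearfod   [h-loss]
  masearfod → masearfoz   [unconditioned shift]
  masearfoz (rule 4 does not apply)
  giving Orsolu masearfoz.

masearfoz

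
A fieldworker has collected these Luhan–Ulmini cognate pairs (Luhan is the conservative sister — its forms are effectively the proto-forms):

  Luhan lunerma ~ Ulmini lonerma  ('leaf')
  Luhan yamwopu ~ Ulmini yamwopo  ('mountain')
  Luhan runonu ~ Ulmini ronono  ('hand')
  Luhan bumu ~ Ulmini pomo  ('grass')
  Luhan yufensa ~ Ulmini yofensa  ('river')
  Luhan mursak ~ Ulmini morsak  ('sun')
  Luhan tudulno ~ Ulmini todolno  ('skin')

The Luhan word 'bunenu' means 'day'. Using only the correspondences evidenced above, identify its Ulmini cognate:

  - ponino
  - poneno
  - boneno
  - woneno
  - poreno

poneno

bumu ~ pomo — Luhan b corresponds to Ulmini p word-initially before a back vowel.
lunerma ~ lonerma, runonu ~ ronono — Luhan u corresponds to Ulmini o after a consonant, before a nasal.
yamwopu ~ yamwopo, runonu ~ ronono — Luhan u corresponds to Ulmini o word-finally.
Applying these to Luhan 'bunenu':
  bunenu → punenu   (b→p word-initially before a back vowel)
  punenu → ponenu   (u→o after a consonant, before a nasal)
  ponenu → poneno   (u→o word-finally)
So the Ulmini cognate is 'poneno'.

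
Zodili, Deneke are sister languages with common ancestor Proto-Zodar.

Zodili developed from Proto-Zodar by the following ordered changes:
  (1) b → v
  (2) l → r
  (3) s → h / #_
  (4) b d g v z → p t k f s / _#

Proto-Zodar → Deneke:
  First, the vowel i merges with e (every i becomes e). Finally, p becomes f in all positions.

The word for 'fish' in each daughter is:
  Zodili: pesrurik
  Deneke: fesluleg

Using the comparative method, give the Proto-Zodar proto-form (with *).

Position 1: Zodili has p, Deneke has f. Zodili preserves p here (none of its changes turn any other segment into p), so the proto-segment is *p.
Position 6: Zodili has r, Deneke has l. Deneke preserves l here (none of its changes turn any other segment into l), so the proto-segment is *l.
Continuing position by position gives *peslulig; check it forward:
Zodili: *peslulig
  peslulig (rule 1 does not apply)
  peslulig → pesrurig   [unconditioned shift]
  pesrurig (rule 3 does not apply)
  pesrurig → pesrurik   [final devoicing]
  giving Zodili pesrurik.
Deneke: start from *peslulig.
  rule 1 (vowel merger): peslulig → pesluleg
  rule 2 (unconditioned shift): pesluleg → fesluleg
  ⇒ Deneke fesluleg
Only *peslulig yields all of Zodili pesrurik, Deneke fesluleg.

*peslulig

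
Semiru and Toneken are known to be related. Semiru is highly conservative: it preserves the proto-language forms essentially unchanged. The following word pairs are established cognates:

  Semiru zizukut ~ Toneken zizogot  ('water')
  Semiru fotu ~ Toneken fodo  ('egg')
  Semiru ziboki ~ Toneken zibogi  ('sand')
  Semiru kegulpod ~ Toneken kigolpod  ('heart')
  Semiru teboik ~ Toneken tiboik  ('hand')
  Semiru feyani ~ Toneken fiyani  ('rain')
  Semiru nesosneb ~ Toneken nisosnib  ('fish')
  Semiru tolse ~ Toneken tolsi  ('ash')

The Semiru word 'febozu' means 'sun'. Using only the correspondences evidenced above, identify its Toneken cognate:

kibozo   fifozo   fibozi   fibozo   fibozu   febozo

fibozo

teboik ~ tiboik, nesosneb ~ nisosnib — Semiru e corresponds to Toneken i after a consonant, before a labial obstruent.
fotu ~ fodo — Semiru u corresponds to Toneken o word-finally.
Applying these to Semiru 'febozu':
  febozu → fibozu   (e→i after a consonant, before a labial obstruent)
  fibozu → fibozo   (u→o word-finally)
So the Toneken cognate is 'fibozo'.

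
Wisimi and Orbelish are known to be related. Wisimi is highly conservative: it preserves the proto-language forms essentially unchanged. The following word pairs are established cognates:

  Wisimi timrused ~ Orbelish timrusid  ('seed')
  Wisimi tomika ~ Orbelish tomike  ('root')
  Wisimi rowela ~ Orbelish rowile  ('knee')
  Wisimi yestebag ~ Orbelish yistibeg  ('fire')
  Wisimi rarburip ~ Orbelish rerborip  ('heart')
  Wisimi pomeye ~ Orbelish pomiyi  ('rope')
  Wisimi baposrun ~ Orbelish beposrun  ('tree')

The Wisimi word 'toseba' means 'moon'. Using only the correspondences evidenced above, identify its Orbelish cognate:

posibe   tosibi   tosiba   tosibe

tosibe

yestebag ~ yistibeg — Wisimi e corresponds to Orbelish i after a consonant, before a labial obstruent.
tomika ~ tomike, rowela ~ rowile — Wisimi a corresponds to Orbelish e word-finally.
Applying these to Wisimi 'toseba':
  toseba → tosiba   (e→i after a consonant, before a labial obstruent)
  tosiba → tosibe   (a→e word-finally)
So the Orbelish cognate is 'tosibe'.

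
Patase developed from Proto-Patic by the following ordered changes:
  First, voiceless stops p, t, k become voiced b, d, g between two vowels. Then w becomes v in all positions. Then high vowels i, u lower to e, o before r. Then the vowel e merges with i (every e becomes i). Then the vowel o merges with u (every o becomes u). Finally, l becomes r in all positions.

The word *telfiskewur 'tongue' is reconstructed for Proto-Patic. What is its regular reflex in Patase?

Patase: *telfiskewur
  telfiskewur (rule 1 does not apply)
  telfiskewur → telfiskevur   [unconditioned shift]
  telfiskevur → telfiskevor   [pre-rhotic lowering]
  telfiskevor → tilfiskivor   [vowel merger]
  tilfiskivor → tilfiskivur   [vowel merger]
  tilfiskivur → tirfiskivur   [unconditioned shift]
  giving Patase tirfiskivur.

tirfiskivur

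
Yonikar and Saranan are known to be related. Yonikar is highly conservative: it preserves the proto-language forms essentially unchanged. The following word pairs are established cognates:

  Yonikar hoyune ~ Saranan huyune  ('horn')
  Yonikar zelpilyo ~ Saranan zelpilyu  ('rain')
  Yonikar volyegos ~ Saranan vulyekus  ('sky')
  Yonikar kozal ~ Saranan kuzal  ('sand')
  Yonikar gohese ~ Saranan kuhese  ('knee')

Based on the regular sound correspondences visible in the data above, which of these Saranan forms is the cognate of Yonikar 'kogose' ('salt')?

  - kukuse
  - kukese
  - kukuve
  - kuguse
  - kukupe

hoyune ~ huyune, volyegos ~ vulyekus — Yonikar o corresponds to Saranan u after a consonant, before a consonant other than r, m, n, p, b, f, v.
volyegos ~ vulyekus — Yonikar g corresponds to Saranan k between vowels (before a back vowel).
Applying these to Yonikar 'kogose':
  kogose → kugose   (o→u after a consonant, before a consonant other than r, m, n, p, b, f, v)
  kugose → kukose   (g→k between vowels (before a back vowel))
  kukose → kukuse   (o→u after a consonant, before a consonant other than r, m, n, p, b, f, v)
So the Saranan cognate is 'kukuse'.

kukuse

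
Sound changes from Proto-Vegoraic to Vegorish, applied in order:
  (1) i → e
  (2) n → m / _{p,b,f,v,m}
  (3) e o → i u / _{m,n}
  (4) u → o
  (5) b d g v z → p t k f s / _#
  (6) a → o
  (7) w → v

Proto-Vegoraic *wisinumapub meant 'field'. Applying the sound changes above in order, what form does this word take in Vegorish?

Vegorish: *wisinumapub > wesenumapub > wesinumapub > wesinomapob > wesinomapop > wesinomopop > vesinomopop  (by vowel merger, pre-nasal raising, vowel merger, final devoicing, vowel merger, unconditioned shift)

vesinomopop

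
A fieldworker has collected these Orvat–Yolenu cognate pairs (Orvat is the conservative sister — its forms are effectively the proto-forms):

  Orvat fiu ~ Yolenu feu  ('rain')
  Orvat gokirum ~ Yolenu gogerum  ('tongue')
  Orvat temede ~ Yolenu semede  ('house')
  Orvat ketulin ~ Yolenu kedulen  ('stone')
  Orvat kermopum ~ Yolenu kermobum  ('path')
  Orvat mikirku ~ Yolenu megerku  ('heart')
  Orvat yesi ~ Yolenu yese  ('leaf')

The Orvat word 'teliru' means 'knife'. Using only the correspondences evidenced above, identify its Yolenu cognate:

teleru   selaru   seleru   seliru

temede ~ semede — Orvat t corresponds to Yolenu s word-initially before a front vowel.
gokirum ~ gogerum, mikirku ~ megerku — Orvat i corresponds to Yolenu e after a consonant, before r.
Applying these to Orvat 'teliru':
  teliru → seliru   (t→s word-initially before a front vowel)
  seliru → seleru   (i→e after a consonant, before r)
So the Yolenu cognate is 'seleru'.

seleru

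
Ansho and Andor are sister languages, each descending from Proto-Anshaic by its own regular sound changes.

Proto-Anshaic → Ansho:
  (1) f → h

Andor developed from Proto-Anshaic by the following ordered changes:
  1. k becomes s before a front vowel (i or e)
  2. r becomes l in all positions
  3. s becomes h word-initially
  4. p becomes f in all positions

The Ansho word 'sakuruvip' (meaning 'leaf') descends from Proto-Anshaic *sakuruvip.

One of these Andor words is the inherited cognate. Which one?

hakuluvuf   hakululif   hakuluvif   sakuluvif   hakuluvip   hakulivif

hakuluvif

Andor: start from *sakuruvip.
  rule 1: no change — sakuruvip
  rule 2 (unconditioned shift): sakuruvip → sakuluvip
  rule 3 (debuccalisation): sakuluvip → hakuluvip
  rule 4 (unconditioned shift): hakuluvip → hakuluvif
  ⇒ Andor hakuluvif
Only 'hakuluvif' matches the regular Andor development of *sakuruvip.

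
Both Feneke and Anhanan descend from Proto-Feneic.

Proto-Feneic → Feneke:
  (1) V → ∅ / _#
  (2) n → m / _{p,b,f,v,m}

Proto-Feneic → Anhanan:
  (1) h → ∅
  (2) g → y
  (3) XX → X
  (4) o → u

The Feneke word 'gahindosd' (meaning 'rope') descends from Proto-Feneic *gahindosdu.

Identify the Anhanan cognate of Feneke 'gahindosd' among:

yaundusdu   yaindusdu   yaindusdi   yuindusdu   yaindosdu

yaindusdu

Anhanan: start from *gahindosdu.
  rule 1 (h-loss): gahindosdu → gaindosdu
  rule 2 (unconditioned shift): gaindosdu → yaindosdu
  rule 3: no change — yaindosdu
  rule 4 (vowel merger): yaindosdu → yaindusdu
  ⇒ Anhanan yaindusdu
Only 'yaindusdu' matches the regular Anhanan development of *gahindosdu.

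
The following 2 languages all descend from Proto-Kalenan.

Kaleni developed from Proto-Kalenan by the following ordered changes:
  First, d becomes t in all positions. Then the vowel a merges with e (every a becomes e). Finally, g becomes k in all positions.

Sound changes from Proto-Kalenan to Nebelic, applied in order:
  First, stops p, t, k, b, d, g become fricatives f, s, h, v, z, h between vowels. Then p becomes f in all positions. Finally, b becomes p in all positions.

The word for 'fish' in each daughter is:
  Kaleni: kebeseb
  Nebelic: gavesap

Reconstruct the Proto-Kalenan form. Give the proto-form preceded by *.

Position 3: Kaleni has b, Nebelic has v. Kaleni preserves b here (none of its changes turn any other segment into b), so the proto-segment is *b.
Position 7: Kaleni has b, Nebelic has p. Kaleni preserves b here (none of its changes turn any other segment into b), so the proto-segment is *b.
Position 6: Kaleni has e, Nebelic has a. Nebelic preserves a here (none of its changes turn any other segment into a), so the proto-segment is *a.
This points to *gabesab. Verify forward in each daughter:
Kaleni: *gabesab > gebeseb > kebeseb  (by vowel merger, unconditioned shift)
Nebelic: *gabesab > gavesab > gavesap  (by intervocalic lenition, unconditioned shift)
Only *gabesab yields all of Kaleni kebeseb, Nebelic gavesap.

*gabesab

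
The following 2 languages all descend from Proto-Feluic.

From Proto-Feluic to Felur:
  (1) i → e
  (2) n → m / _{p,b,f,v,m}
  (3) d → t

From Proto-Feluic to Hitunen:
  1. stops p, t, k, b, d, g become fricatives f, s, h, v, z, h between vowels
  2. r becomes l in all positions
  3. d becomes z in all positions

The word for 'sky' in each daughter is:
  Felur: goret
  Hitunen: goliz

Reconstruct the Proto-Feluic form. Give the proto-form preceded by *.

Position 5: Felur has t, Hitunen has z. Taking the neighbouring segments as reconstructed: Felur t could go back to *t or *d; Hitunen z could go back to *d or *z — the one source consistent with every daughter is *d.
Position 3: Felur has r, Hitunen has l. Felur preserves r here (none of its changes turn any other segment into r), so the proto-segment is *r.
Verify the candidate proto-form against each daughter:
Felur: *gorid > gored > goret  (by vowel merger, unconditioned shift)
Hitunen: *gorid > golid > goliz  (by unconditioned shift, unconditioned shift)
No other proto-form is consistent with every reflex, so the reconstruction is *gorid.

*gorid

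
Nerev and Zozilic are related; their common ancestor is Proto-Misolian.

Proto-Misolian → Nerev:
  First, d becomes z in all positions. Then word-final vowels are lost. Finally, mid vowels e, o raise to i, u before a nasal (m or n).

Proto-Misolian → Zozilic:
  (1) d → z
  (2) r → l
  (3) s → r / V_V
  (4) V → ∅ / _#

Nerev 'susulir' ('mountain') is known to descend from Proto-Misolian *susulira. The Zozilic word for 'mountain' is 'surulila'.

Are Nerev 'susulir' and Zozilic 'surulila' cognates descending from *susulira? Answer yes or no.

Derive the expected Zozilic reflex of *susulira:
Zozilic: *susulira > susulila > surulila > surulil  (by unconditioned shift, rhotacism, apocope)
The regular Zozilic reflex would be 'surulil', but the attested form is 'surulila'. The correspondence is irregular, so they are not cognates (the Zozilic form has a different source).

no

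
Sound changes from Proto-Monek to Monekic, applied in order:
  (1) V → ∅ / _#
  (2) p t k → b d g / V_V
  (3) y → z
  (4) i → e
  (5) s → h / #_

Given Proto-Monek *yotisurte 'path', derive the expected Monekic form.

zodesurt

Monekic: start from *yotisurte.
  rule 1 (apocope): yotisurte → yotisurt
  rule 2 (intervocalic voicing): yotisurt → yodisurt
  rule 3 (unconditioned shift): yodisurt → zodisurt
  rule 4 (vowel merger): zodisurt → zodesurt
  rule 5: no change — zodesurt
  ⇒ Monekic zodesurt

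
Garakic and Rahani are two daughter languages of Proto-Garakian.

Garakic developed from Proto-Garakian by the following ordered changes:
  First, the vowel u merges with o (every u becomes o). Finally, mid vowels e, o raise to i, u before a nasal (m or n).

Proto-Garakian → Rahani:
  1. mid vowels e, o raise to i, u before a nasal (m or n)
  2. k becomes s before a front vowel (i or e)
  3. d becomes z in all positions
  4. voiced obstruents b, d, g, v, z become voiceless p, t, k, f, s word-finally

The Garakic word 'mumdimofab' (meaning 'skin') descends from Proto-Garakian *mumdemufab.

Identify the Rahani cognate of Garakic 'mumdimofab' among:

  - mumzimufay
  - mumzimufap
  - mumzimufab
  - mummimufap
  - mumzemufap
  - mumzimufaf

Rahani: start from *mumdemufab.
  rule 1 (pre-nasal raising): mumdemufab → mumdimufab
  rule 2: no change — mumdimufab
  rule 3 (unconditioned shift): mumdimufab → mumzimufab
  rule 4 (final devoicing): mumzimufab → mumzimufap
  ⇒ Rahani mumzimufap
Among the options, 'mumzimufap' alone shows every Rahani change applied in order.

mumzimufap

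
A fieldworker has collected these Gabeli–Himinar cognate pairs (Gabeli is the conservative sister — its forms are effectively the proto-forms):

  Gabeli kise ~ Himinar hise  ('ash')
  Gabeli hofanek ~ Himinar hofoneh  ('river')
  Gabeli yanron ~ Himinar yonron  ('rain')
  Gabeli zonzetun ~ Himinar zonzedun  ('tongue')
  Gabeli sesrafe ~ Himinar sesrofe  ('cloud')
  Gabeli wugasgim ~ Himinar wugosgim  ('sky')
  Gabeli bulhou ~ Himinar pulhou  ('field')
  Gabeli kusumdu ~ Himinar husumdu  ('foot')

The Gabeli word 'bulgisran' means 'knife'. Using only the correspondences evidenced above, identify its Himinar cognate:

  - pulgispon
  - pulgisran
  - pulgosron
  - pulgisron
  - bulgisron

pulgisron

bulhou ~ pulhou — Gabeli b corresponds to Himinar p word-initially before a back vowel.
hofanek ~ hofoneh, yanron ~ yonron — Gabeli a corresponds to Himinar o after a consonant, before a nasal.
Applying these to Gabeli 'bulgisran':
  bulgisran → pulgisran   (b→p word-initially before a back vowel)
  pulgisran → pulgisron   (a→o after a consonant, before a nasal)
So the Himinar cognate is 'pulgisron'.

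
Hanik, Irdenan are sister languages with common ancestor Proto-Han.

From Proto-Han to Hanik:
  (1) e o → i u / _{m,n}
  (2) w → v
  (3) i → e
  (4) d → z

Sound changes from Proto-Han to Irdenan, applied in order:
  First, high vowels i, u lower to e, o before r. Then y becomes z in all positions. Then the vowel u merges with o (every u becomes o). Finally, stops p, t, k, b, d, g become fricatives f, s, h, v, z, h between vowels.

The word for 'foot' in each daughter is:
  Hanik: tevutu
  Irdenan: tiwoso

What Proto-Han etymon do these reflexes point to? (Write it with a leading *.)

Position 4: Hanik has u, Irdenan has o. Taking the neighbouring segments as reconstructed: Hanik u can only go back to *u; Irdenan o could go back to *o or *u — the one source consistent with every daughter is *u.
Position 5: Hanik has t, Irdenan has s. Hanik preserves t here (none of its changes turn any other segment into t), so the proto-segment is *t.
This points to *tiwutu. Verify forward in each daughter:
Hanik: start from *tiwutu.
  rule 1: no change — tiwutu
  rule 2 (unconditioned shift): tiwutu → tivutu
  rule 3 (vowel merger): tivutu → tevutu
  rule 4: no change — tevutu
  ⇒ Hanik tevutu
Irdenan: *tiwutu
  tiwutu (rule 1 does not apply)
  tiwutu (rule 2 does not apply)
  tiwutu → tiwoto   [vowel merger]
  tiwoto → tiwoso   [intervocalic lenition]
  giving Irdenan tiwoso.
No other proto-form is consistent with every reflex, so the reconstruction is *tiwutu.

*tiwutu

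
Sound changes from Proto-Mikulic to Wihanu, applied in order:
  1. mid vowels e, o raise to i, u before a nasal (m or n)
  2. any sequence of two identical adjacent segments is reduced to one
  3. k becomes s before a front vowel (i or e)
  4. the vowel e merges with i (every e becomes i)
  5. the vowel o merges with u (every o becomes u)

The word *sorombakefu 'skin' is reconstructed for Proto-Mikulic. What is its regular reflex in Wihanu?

surumbasifu

Wihanu: *sorombakefu > sorumbakefu > sorumbasefu > sorumbasifu > surumbasifu  (by pre-nasal raising, palatalisation, vowel merger, vowel merger)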